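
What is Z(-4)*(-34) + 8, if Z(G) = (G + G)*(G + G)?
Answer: -2168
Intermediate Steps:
Z(G) = 4*G**2 (Z(G) = (2*G)*(2*G) = 4*G**2)
Z(-4)*(-34) + 8 = (4*(-4)**2)*(-34) + 8 = (4*16)*(-34) + 8 = 64*(-34) + 8 = -2176 + 8 = -2168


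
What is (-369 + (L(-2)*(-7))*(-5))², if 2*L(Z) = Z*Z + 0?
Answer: 89401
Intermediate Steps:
L(Z) = Z²/2 (L(Z) = (Z*Z + 0)/2 = (Z² + 0)/2 = Z²/2)
(-369 + (L(-2)*(-7))*(-5))² = (-369 + (((½)*(-2)²)*(-7))*(-5))² = (-369 + (((½)*4)*(-7))*(-5))² = (-369 + (2*(-7))*(-5))² = (-369 - 14*(-5))² = (-369 + 70)² = (-299)² = 89401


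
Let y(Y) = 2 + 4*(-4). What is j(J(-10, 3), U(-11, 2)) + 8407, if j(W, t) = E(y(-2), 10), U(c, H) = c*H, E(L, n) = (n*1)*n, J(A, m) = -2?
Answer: 8507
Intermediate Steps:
y(Y) = -14 (y(Y) = 2 - 16 = -14)
E(L, n) = n**2 (E(L, n) = n*n = n**2)
U(c, H) = H*c
j(W, t) = 100 (j(W, t) = 10**2 = 100)
j(J(-10, 3), U(-11, 2)) + 8407 = 100 + 8407 = 8507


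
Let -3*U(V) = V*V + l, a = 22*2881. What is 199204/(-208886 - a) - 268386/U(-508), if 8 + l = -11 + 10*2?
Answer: 41952794521/17565710355 ≈ 2.3883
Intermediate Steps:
a = 63382
l = 1 (l = -8 + (-11 + 10*2) = -8 + (-11 + 20) = -8 + 9 = 1)
U(V) = -1/3 - V**2/3 (U(V) = -(V*V + 1)/3 = -(V**2 + 1)/3 = -(1 + V**2)/3 = -1/3 - V**2/3)
199204/(-208886 - a) - 268386/U(-508) = 199204/(-208886 - 1*63382) - 268386/(-1/3 - 1/3*(-508)**2) = 199204/(-208886 - 63382) - 268386/(-1/3 - 1/3*258064) = 199204/(-272268) - 268386/(-1/3 - 258064/3) = 199204*(-1/272268) - 268386/(-258065/3) = -49801/68067 - 268386*(-3/258065) = -49801/68067 + 805158/258065 = 41952794521/17565710355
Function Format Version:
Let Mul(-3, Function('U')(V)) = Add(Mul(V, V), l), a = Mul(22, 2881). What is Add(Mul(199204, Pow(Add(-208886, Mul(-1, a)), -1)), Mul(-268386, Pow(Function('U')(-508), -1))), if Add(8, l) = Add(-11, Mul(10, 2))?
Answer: Rational(41952794521, 17565710355) ≈ 2.3883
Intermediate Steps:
a = 63382
l = 1 (l = Add(-8, Add(-11, Mul(10, 2))) = Add(-8, Add(-11, 20)) = Add(-8, 9) = 1)
Function('U')(V) = Add(Rational(-1, 3), Mul(Rational(-1, 3), Pow(V, 2))) (Function('U')(V) = Mul(Rational(-1, 3), Add(Mul(V, V), 1)) = Mul(Rational(-1, 3), Add(Pow(V, 2), 1)) = Mul(Rational(-1, 3), Add(1, Pow(V, 2))) = Add(Rational(-1, 3), Mul(Rational(-1, 3), Pow(V, 2))))
Add(Mul(199204, Pow(Add(-208886, Mul(-1, a)), -1)), Mul(-268386, Pow(Function('U')(-508), -1))) = Add(Mul(199204, Pow(Add(-208886, Mul(-1, 63382)), -1)), Mul(-268386, Pow(Add(Rational(-1, 3), Mul(Rational(-1, 3), Pow(-508, 2))), -1))) = Add(Mul(199204, Pow(Add(-208886, -63382), -1)), Mul(-268386, Pow(Add(Rational(-1, 3), Mul(Rational(-1, 3), 258064)), -1))) = Add(Mul(199204, Pow(-272268, -1)), Mul(-268386, Pow(Add(Rational(-1, 3), Rational(-258064, 3)), -1))) = Add(Mul(199204, Rational(-1, 272268)), Mul(-268386, Pow(Rational(-258065, 3), -1))) = Add(Rational(-49801, 68067), Mul(-268386, Rational(-3, 258065))) = Add(Rational(-49801, 68067), Rational(805158, 258065)) = Rational(41952794521, 17565710355)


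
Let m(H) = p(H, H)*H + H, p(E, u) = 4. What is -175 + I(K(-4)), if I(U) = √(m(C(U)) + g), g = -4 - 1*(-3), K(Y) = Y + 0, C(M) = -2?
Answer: -175 + I*√11 ≈ -175.0 + 3.3166*I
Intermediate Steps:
K(Y) = Y
g = -1 (g = -4 + 3 = -1)
m(H) = 5*H (m(H) = 4*H + H = 5*H)
I(U) = I*√11 (I(U) = √(5*(-2) - 1) = √(-10 - 1) = √(-11) = I*√11)
-175 + I(K(-4)) = -175 + I*√11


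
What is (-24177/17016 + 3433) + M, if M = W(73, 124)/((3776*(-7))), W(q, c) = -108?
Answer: 16077214585/4685072 ≈ 3431.6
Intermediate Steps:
M = 27/6608 (M = -108/(3776*(-7)) = -108/(-26432) = -108*(-1/26432) = 27/6608 ≈ 0.0040860)
(-24177/17016 + 3433) + M = (-24177/17016 + 3433) + 27/6608 = (-24177*1/17016 + 3433) + 27/6608 = (-8059/5672 + 3433) + 27/6608 = 19463917/5672 + 27/6608 = 16077214585/4685072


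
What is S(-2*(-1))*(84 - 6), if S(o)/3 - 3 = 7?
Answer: 2340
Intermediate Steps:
S(o) = 30 (S(o) = 9 + 3*7 = 9 + 21 = 30)
S(-2*(-1))*(84 - 6) = 30*(84 - 6) = 30*78 = 2340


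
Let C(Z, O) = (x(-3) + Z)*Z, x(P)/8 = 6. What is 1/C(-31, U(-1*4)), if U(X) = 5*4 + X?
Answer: -1/527 ≈ -0.0018975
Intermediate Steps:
x(P) = 48 (x(P) = 8*6 = 48)
U(X) = 20 + X
C(Z, O) = Z*(48 + Z) (C(Z, O) = (48 + Z)*Z = Z*(48 + Z))
1/C(-31, U(-1*4)) = 1/(-31*(48 - 31)) = 1/(-31*17) = 1/(-527) = -1/527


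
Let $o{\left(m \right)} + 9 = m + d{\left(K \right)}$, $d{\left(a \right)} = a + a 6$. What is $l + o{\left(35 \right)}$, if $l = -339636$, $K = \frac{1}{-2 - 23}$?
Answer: $- \frac{8490257}{25} \approx -3.3961 \cdot 10^{5}$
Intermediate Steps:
$K = - \frac{1}{25}$ ($K = \frac{1}{-25} = - \frac{1}{25} \approx -0.04$)
$d{\left(a \right)} = 7 a$ ($d{\left(a \right)} = a + 6 a = 7 a$)
$o{\left(m \right)} = - \frac{232}{25} + m$ ($o{\left(m \right)} = -9 + \left(m + 7 \left(- \frac{1}{25}\right)\right) = -9 + \left(m - \frac{7}{25}\right) = -9 + \left(- \frac{7}{25} + m\right) = - \frac{232}{25} + m$)
$l + o{\left(35 \right)} = -339636 + \left(- \frac{232}{25} + 35\right) = -339636 + \frac{643}{25} = - \frac{8490257}{25}$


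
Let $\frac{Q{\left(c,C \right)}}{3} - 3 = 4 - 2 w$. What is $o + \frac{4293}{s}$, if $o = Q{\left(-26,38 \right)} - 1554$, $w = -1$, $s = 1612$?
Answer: $- \frac{2457231}{1612} \approx -1524.3$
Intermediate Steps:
$Q{\left(c,C \right)} = 27$ ($Q{\left(c,C \right)} = 9 + 3 \left(4 - -2\right) = 9 + 3 \left(4 + 2\right) = 9 + 3 \cdot 6 = 9 + 18 = 27$)
$o = -1527$ ($o = 27 - 1554 = -1527$)
$o + \frac{4293}{s} = -1527 + \frac{4293}{1612} = - \frac{2457231}{1612}$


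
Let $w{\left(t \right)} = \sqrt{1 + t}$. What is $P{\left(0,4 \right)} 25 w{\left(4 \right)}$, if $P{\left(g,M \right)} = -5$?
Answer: $- 125 \sqrt{5} \approx -279.51$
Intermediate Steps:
$P{\left(0,4 \right)} 25 w{\left(4 \right)} = \left(-5\right) 25 \sqrt{1 + 4} = - 125 \sqrt{5}$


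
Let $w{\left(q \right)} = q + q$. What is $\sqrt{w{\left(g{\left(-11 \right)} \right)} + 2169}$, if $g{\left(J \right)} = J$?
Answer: $\sqrt{2147} \approx 46.336$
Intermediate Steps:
$w{\left(q \right)} = 2 q$
$\sqrt{w{\left(g{\left(-11 \right)} \right)} + 2169} = \sqrt{2 \left(-11\right) + 2169} = \sqrt{-22 + 2169} = \sqrt{2147}$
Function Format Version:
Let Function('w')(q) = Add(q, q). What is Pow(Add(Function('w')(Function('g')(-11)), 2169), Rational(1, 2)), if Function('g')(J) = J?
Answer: Pow(2147, Rational(1, 2)) ≈ 46.336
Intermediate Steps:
Function('w')(q) = Mul(2, q)
Pow(Add(Function('w')(Function('g')(-11)), 2169), Rational(1, 2)) = Pow(Add(Mul(2, -11), 2169), Rational(1, 2)) = Pow(Add(-22, 2169), Rational(1, 2)) = Pow(2147, Rational(1, 2))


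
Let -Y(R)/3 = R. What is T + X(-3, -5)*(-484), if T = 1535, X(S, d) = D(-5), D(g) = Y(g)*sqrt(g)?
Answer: 1535 - 7260*I*sqrt(5) ≈ 1535.0 - 16234.0*I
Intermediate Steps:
Y(R) = -3*R
D(g) = -3*g**(3/2) (D(g) = (-3*g)*sqrt(g) = -3*g**(3/2))
X(S, d) = 15*I*sqrt(5) (X(S, d) = -(-15)*I*sqrt(5) = 15*I*sqrt(5))
T + X(-3, -5)*(-484) = 1535 + (15*I*sqrt(5))*(-484) = 1535 - 7260*I*sqrt(5)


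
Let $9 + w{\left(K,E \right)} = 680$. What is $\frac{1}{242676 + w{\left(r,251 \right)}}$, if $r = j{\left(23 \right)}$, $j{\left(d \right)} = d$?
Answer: $\frac{1}{243347} \approx 4.1094 \cdot 10^{-6}$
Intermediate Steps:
$r = 23$
$w{\left(K,E \right)} = 671$ ($w{\left(K,E \right)} = -9 + 680 = 671$)
$\frac{1}{242676 + w{\left(r,251 \right)}} = \frac{1}{242676 + 671} = \frac{1}{243347}$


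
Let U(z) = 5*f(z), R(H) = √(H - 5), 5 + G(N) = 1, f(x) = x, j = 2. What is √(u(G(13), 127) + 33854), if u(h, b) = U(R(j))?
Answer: √(33854 + 5*I*√3) ≈ 183.99 + 0.024*I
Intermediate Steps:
G(N) = -4 (G(N) = -5 + 1 = -4)
R(H) = √(-5 + H)
U(z) = 5*z
u(h, b) = 5*I*√3 (u(h, b) = 5*√(-5 + 2) = 5*√(-3) = 5*(I*√3) = 5*I*√3)
√(u(G(13), 127) + 33854) = √(5*I*√3 + 33854) = √(33854 + 5*I*√3)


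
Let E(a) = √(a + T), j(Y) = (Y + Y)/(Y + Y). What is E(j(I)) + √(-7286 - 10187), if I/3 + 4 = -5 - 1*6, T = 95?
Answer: 4*√6 + I*√17473 ≈ 9.798 + 132.19*I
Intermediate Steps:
I = -45 (I = -12 + 3*(-5 - 1*6) = -12 + 3*(-5 - 6) = -12 + 3*(-11) = -12 - 33 = -45)
j(Y) = 1 (j(Y) = (2*Y)/((2*Y)) = (2*Y)*(1/(2*Y)) = 1)
E(a) = √(95 + a) (E(a) = √(a + 95) = √(95 + a))
E(j(I)) + √(-7286 - 10187) = √(95 + 1) + √(-7286 - 10187) = √96 + √(-17473) = 4*√6 + I*√17473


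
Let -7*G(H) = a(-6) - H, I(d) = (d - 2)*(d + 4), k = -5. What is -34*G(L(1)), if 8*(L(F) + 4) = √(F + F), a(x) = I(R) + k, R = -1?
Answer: -340/7 - 17*√2/28 ≈ -49.430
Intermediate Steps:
I(d) = (-2 + d)*(4 + d)
a(x) = -14 (a(x) = (-8 + (-1)² + 2*(-1)) - 5 = (-8 + 1 - 2) - 5 = -9 - 5 = -14)
L(F) = -4 + √2*√F/8 (L(F) = -4 + √(F + F)/8 = -4 + √(2*F)/8 = -4 + (√2*√F)/8 = -4 + √2*√F/8)
G(H) = 2 + H/7 (G(H) = -(-14 - H)/7 = 2 + H/7)
-34*G(L(1)) = -34*(2 + (-4 + √2*√1/8)/7) = -34*(2 + (-4 + (⅛)*√2*1)/7) = -34*(2 + (-4 + √2/8)/7) = -34*(2 + (-4/7 + √2/56)) = -34*(10/7 + √2/56) = -340/7 - 17*√2/28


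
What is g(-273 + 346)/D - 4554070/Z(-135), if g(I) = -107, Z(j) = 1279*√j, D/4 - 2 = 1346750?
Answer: -107/5387008 + 910814*I*√15/11511 ≈ -1.9863e-5 + 306.45*I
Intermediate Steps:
D = 5387008 (D = 8 + 4*1346750 = 8 + 5387000 = 5387008)
g(-273 + 346)/D - 4554070/Z(-135) = -107/5387008 - 4554070*(-I*√15/57555) = -107/5387008 - (-910814)*I*√15/11511 = -107/5387008 + 910814*I*√15/11511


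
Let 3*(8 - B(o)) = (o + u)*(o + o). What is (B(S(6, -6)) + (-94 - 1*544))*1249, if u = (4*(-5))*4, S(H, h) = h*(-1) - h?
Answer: -107414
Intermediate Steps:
S(H, h) = -2*h (S(H, h) = -h - h = -2*h)
u = -80 (u = -20*4 = -80)
B(o) = 8 - 2*o*(-80 + o)/3 (B(o) = 8 - (o - 80)*(o + o)/3 = 8 - (-80 + o)*2*o/3 = 8 - 2*o*(-80 + o)/3)
(B(S(6, -6)) + (-94 - 1*544))*1249 = ((8 - 2*(-2*(-6))²/3 + 160*(-2*(-6))/3) + (-94 - 1*544))*1249 = ((8 - ⅔*12² + (160/3)*12) + (-94 - 544))*1249 = ((8 - ⅔*144 + 640) - 638)*1249 = ((8 - 96 + 640) - 638)*1249 = (552 - 638)*1249 = -86*1249 = -107414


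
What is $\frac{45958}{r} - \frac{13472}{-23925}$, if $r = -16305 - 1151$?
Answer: $- \frac{432188959}{208817400} \approx -2.0697$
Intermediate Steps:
$r = -17456$ ($r = -16305 - 1151 = -17456$)
$\frac{45958}{r} - \frac{13472}{-23925} = \frac{45958}{-17456} - \frac{13472}{-23925} = 45958 \left(- \frac{1}{17456}\right) - - \frac{13472}{23925} = - \frac{22979}{8728} + \frac{13472}{23925} = - \frac{432188959}{208817400}$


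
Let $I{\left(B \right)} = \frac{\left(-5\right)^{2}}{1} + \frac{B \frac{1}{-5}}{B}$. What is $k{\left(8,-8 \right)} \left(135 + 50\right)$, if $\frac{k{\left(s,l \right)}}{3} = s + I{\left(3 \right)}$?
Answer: $18204$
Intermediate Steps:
$I{\left(B \right)} = \frac{124}{5}$ ($I{\left(B \right)} = 25 \cdot 1 + \frac{B \left(- \frac{1}{5}\right)}{B} = 25 + \frac{\left(- \frac{1}{5}\right) B}{B} = 25 - \frac{1}{5} = \frac{124}{5}$)
$k{\left(s,l \right)} = \frac{372}{5} + 3 s$ ($k{\left(s,l \right)} = 3 \left(s + \frac{124}{5}\right) = 3 \left(\frac{124}{5} + s\right) = \frac{372}{5} + 3 s$)
$k{\left(8,-8 \right)} \left(135 + 50\right) = \left(\frac{372}{5} + 3 \cdot 8\right) \left(135 + 50\right) = \left(\frac{372}{5} + 24\right) 185 = \frac{492}{5} \cdot 185 = 18204$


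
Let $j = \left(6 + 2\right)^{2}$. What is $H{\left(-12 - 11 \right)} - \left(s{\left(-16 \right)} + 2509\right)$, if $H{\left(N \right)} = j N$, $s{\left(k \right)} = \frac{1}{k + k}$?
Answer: $- \frac{127391}{32} \approx -3981.0$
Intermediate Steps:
$s{\left(k \right)} = \frac{1}{2 k}$
$j = 64$ ($j = 8^{2} = 64$)
$H{\left(N \right)} = 64 N$
$H{\left(-12 - 11 \right)} - \left(s{\left(-16 \right)} + 2509\right) = 64 \left(-12 - 11\right) - \left(\frac{1}{2 \left(-16\right)} + 2509\right) = 64 \left(-12 - 11\right) - \left(\frac{1}{2} \left(- \frac{1}{16}\right) + 2509\right) = 64 \left(-23\right) - \left(- \frac{1}{32} + 2509\right) = -1472 - \frac{80287}{32} = - \frac{127391}{32}$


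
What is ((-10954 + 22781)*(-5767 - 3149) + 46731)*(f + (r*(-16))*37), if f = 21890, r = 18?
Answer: -1184095066434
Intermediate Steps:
((-10954 + 22781)*(-5767 - 3149) + 46731)*(f + (r*(-16))*37) = ((-10954 + 22781)*(-5767 - 3149) + 46731)*(21890 + (18*(-16))*37) = (11827*(-8916) + 46731)*(21890 - 288*37) = (-105449532 + 46731)*(21890 - 10656) = -105402801*11234 = -1184095066434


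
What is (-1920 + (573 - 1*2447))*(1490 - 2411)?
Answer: 3494274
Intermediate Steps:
(-1920 + (573 - 1*2447))*(1490 - 2411) = (-1920 + (573 - 2447))*(-921) = (-1920 - 1874)*(-921) = -3794*(-921) = 3494274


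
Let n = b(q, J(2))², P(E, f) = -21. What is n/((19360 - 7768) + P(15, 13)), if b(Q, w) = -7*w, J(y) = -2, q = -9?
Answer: 28/1653 ≈ 0.016939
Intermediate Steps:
n = 196 (n = (-7*(-2))² = 14² = 196)
n/((19360 - 7768) + P(15, 13)) = 196/((19360 - 7768) - 21) = 196/(11592 - 21) = 196/11571 = 196*(1/11571) = 28/1653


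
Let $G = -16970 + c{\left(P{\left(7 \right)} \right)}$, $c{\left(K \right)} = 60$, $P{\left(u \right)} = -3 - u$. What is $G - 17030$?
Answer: $-33940$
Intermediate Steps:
$G = -16910$ ($G = -16970 + 60 = -16910$)
$G - 17030 = -16910 - 17030 = -33940$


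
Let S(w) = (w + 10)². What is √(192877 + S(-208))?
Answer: √232081 ≈ 481.75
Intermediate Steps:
S(w) = (10 + w)²
√(192877 + S(-208)) = √(192877 + (10 - 208)²) = √(192877 + (-198)²) = √(192877 + 39204) = √232081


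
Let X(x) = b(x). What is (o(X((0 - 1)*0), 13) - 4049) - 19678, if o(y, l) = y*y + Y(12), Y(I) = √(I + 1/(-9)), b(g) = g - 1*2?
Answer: -23723 + √107/3 ≈ -23720.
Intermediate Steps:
b(g) = -2 + g (b(g) = g - 2 = -2 + g)
Y(I) = √(-⅑ + I) (Y(I) = √(I - ⅑) = √(-⅑ + I))
X(x) = -2 + x
o(y, l) = y² + √107/3 (o(y, l) = y*y + √(-1 + 9*12)/3 = y² + √(-1 + 108)/3 = y² + √107/3)
(o(X((0 - 1)*0), 13) - 4049) - 19678 = (((-2 + (0 - 1)*0)² + √107/3) - 4049) - 19678 = (((-2 - 1*0)² + √107/3) - 4049) - 19678 = (((-2 + 0)² + √107/3) - 4049) - 19678 = (((-2)² + √107/3) - 4049) - 19678 = ((4 + √107/3) - 4049) - 19678 = (-4045 + √107/3) - 19678 = -23723 + √107/3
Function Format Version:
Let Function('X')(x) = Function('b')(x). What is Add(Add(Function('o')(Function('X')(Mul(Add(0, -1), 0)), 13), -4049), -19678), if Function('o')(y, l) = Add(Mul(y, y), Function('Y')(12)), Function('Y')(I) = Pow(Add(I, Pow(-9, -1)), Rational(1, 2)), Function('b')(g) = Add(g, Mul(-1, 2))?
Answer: Add(-23723, Mul(Rational(1, 3), Pow(107, Rational(1, 2)))) ≈ -23720.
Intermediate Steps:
Function('b')(g) = Add(-2, g) (Function('b')(g) = Add(g, -2) = Add(-2, g))
Function('Y')(I) = Pow(Add(Rational(-1, 9), I), Rational(1, 2)) (Function('Y')(I) = Pow(Add(I, Rational(-1, 9)), Rational(1, 2)) = Pow(Add(Rational(-1, 9), I), Rational(1, 2)))
Function('X')(x) = Add(-2, x)
Function('o')(y, l) = Add(Pow(y, 2), Mul(Rational(1, 3), Pow(107, Rational(1, 2)))) (Function('o')(y, l) = Add(Mul(y, y), Mul(Rational(1, 3), Pow(Add(-1, Mul(9, 12)), Rational(1, 2)))) = Add(Pow(y, 2), Mul(Rational(1, 3), Pow(Add(-1, 108), Rational(1, 2)))) = Add(Pow(y, 2), Mul(Rational(1, 3), Pow(107, Rational(1, 2)))))
Add(Add(Function('o')(Function('X')(Mul(Add(0, -1), 0)), 13), -4049), -19678) = Add(Add(Add(Pow(Add(-2, Mul(Add(0, -1), 0)), 2), Mul(Rational(1, 3), Pow(107, Rational(1, 2)))), -4049), -19678) = Add(Add(Add(Pow(Add(-2, Mul(-1, 0)), 2), Mul(Rational(1, 3), Pow(107, Rational(1, 2)))), -4049), -19678) = Add(Add(Add(Pow(Add(-2, 0), 2), Mul(Rational(1, 3), Pow(107, Rational(1, 2)))), -4049), -19678) = Add(Add(Add(Pow(-2, 2), Mul(Rational(1, 3), Pow(107, Rational(1, 2)))), -4049), -19678) = Add(Add(Add(4, Mul(Rational(1, 3), Pow(107, Rational(1, 2)))), -4049), -19678) = Add(Add(-4045, Mul(Rational(1, 3), Pow(107, Rational(1, 2)))), -19678) = Add(-23723, Mul(Rational(1, 3), Pow(107, Rational(1, 2))))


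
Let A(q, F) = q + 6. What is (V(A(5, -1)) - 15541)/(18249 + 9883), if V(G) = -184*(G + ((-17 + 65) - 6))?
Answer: -25293/28132 ≈ -0.89908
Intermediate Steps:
A(q, F) = 6 + q
V(G) = -7728 - 184*G (V(G) = -184*(G + (48 - 6)) = -184*(G + 42) = -184*(42 + G) = -7728 - 184*G)
(V(A(5, -1)) - 15541)/(18249 + 9883) = ((-7728 - 184*(6 + 5)) - 15541)/(18249 + 9883) = ((-7728 - 184*11) - 15541)/28132 = ((-7728 - 2024) - 15541)*(1/28132) = (-9752 - 15541)*(1/28132) = -25293*1/28132 = -25293/28132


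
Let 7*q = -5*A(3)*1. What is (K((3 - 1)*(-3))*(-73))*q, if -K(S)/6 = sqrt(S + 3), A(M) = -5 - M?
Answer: 17520*I*sqrt(3)/7 ≈ 4335.1*I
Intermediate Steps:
q = 40/7 (q = (-5*(-5 - 1*3)*1)/7 = (-5*(-5 - 3)*1)/7 = (-5*(-8)*1)/7 = (40*1)/7 = (1/7)*40 = 40/7 ≈ 5.7143)
K(S) = -6*sqrt(3 + S) (K(S) = -6*sqrt(S + 3) = -6*sqrt(3 + S))
(K((3 - 1)*(-3))*(-73))*q = (-6*sqrt(3 + (3 - 1)*(-3))*(-73))*(40/7) = (-6*sqrt(3 + 2*(-3))*(-73))*(40/7) = (-6*sqrt(3 - 6)*(-73))*(40/7) = (-6*I*sqrt(3)*(-73))*(40/7) = (438*I*sqrt(3))*(40/7) = 17520*I*sqrt(3)/7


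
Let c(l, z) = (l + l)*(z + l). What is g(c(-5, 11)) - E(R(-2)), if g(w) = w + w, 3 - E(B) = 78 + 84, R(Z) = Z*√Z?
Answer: 39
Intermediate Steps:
R(Z) = Z^(3/2)
c(l, z) = 2*l*(l + z) (c(l, z) = (2*l)*(l + z) = 2*l*(l + z))
E(B) = -159 (E(B) = 3 - (78 + 84) = 3 - 1*162 = 3 - 162 = -159)
g(w) = 2*w
g(c(-5, 11)) - E(R(-2)) = 2*(2*(-5)*(-5 + 11)) - 1*(-159) = 2*(2*(-5)*6) + 159 = 2*(-60) + 159 = -120 + 159 = 39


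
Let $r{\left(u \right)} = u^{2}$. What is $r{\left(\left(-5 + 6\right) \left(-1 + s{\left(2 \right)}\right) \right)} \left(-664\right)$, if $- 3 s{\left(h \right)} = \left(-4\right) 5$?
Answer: $- \frac{191896}{9} \approx -21322.0$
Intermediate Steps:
$s{\left(h \right)} = \frac{20}{3}$ ($s{\left(h \right)} = - \frac{\left(-4\right) 5}{3} = \left(- \frac{1}{3}\right) \left(-20\right) = \frac{20}{3}$)
$r{\left(\left(-5 + 6\right) \left(-1 + s{\left(2 \right)}\right) \right)} \left(-664\right) = \left(\left(-5 + 6\right) \left(-1 + \frac{20}{3}\right)\right)^{2} \left(-664\right) = \left(1 \cdot \frac{17}{3}\right)^{2} \left(-664\right) = \left(\frac{17}{3}\right)^{2} \left(-664\right) = \frac{289}{9} \left(-664\right) = - \frac{191896}{9}$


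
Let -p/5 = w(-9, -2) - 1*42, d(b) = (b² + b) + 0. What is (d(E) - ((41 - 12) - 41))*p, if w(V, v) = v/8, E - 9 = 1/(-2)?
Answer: 313495/16 ≈ 19593.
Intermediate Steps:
E = 17/2 (E = 9 + 1/(-2) = 9 - ½ = 17/2 ≈ 8.5000)
w(V, v) = v/8 (w(V, v) = v*(⅛) = v/8)
d(b) = b + b² (d(b) = (b + b²) + 0 = b + b²)
p = 845/4 (p = -5*((⅛)*(-2) - 1*42) = -5*(-¼ - 42) = -5*(-169/4) = 845/4 ≈ 211.25)
(d(E) - ((41 - 12) - 41))*p = (17*(1 + 17/2)/2 - ((41 - 12) - 41))*(845/4) = ((17/2)*(19/2) - (29 - 41))*(845/4) = (323/4 - 1*(-12))*(845/4) = (323/4 + 12)*(845/4) = (371/4)*(845/4) = 313495/16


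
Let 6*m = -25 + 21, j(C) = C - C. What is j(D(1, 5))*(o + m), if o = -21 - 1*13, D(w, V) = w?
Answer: 0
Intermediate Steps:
o = -34 (o = -21 - 13 = -34)
j(C) = 0
m = -⅔ (m = (-25 + 21)/6 = (⅙)*(-4) = -⅔ ≈ -0.66667)
j(D(1, 5))*(o + m) = 0*(-34 - ⅔) = 0*(-104/3) = 0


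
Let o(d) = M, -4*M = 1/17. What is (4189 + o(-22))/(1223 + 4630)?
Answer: 284851/398004 ≈ 0.71570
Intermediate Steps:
M = -1/68 (M = -¼/17 = -¼*1/17 = -1/68 ≈ -0.014706)
o(d) = -1/68
(4189 + o(-22))/(1223 + 4630) = (4189 - 1/68)/(1223 + 4630) = (284851/68)/5853 = (284851/68)*(1/5853) = 284851/398004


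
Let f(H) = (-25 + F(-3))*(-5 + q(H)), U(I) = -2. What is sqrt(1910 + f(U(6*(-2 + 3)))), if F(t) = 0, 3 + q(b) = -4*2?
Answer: sqrt(2310) ≈ 48.062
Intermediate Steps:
q(b) = -11 (q(b) = -3 - 4*2 = -3 - 8 = -11)
f(H) = 400 (f(H) = (-25 + 0)*(-5 - 11) = -25*(-16) = 400)
sqrt(1910 + f(U(6*(-2 + 3)))) = sqrt(1910 + 400) = sqrt(2310)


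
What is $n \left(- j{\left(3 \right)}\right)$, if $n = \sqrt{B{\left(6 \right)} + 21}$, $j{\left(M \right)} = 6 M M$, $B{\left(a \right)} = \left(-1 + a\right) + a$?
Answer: $- 216 \sqrt{2} \approx -305.47$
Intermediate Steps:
$B{\left(a \right)} = -1 + 2 a$
$j{\left(M \right)} = 6 M^{2}$
$n = 4 \sqrt{2}$ ($n = \sqrt{\left(-1 + 2 \cdot 6\right) + 21} = \sqrt{\left(-1 + 12\right) + 21} = \sqrt{11 + 21} = \sqrt{32} = 4 \sqrt{2} \approx 5.6569$)
$n \left(- j{\left(3 \right)}\right) = 4 \sqrt{2} \left(- 6 \cdot 3^{2}\right) = 4 \sqrt{2} \left(- 6 \cdot 9\right) = 4 \sqrt{2} \left(\left(-1\right) 54\right) = 4 \sqrt{2} \left(-54\right) = - 216 \sqrt{2}$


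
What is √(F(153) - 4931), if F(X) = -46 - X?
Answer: 3*I*√570 ≈ 71.624*I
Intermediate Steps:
√(F(153) - 4931) = √((-46 - 1*153) - 4931) = √((-46 - 153) - 4931) = √(-199 - 4931) = √(-5130) = 3*I*√570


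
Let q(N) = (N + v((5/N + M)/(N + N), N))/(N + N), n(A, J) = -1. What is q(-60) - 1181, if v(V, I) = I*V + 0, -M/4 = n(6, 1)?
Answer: -3399887/2880 ≈ -1180.5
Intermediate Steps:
M = 4 (M = -4*(-1) = 4)
v(V, I) = I*V
q(N) = (2 + N + 5/(2*N))/(2*N) (q(N) = (N + N*((5/N + 4)/(N + N)))/(N + N) = (N + N*((4 + 5/N)/((2*N))))/((2*N)) = (N + N*((4 + 5/N)*(1/(2*N))))*(1/(2*N)) = (N + N*((4 + 5/N)/(2*N)))*(1/(2*N)) = (N + (2 + 5/(2*N)))*(1/(2*N)) = (2 + N + 5/(2*N))*(1/(2*N)) = (2 + N + 5/(2*N))/(2*N))
q(-60) - 1181 = (5/4 - 60 + (½)*(-60)²)/(-60)² - 1181 = (5/4 - 60 + (½)*3600)/3600 - 1181 = (5/4 - 60 + 1800)/3600 - 1181 = (1/3600)*(6965/4) - 1181 = 1393/2880 - 1181 = -3399887/2880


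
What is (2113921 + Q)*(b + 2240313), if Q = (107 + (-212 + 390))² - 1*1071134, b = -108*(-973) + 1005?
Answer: 2637384004824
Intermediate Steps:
b = 106089 (b = 105084 + 1005 = 106089)
Q = -989909 (Q = (107 + 178)² - 1071134 = 285² - 1071134 = 81225 - 1071134 = -989909)
(2113921 + Q)*(b + 2240313) = (2113921 - 989909)*(106089 + 2240313) = 1124012*2346402 = 2637384004824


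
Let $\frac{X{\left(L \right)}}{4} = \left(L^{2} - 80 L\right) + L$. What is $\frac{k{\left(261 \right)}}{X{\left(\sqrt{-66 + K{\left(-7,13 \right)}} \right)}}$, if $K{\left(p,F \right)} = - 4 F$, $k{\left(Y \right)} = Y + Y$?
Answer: $- \frac{261}{12718} + \frac{20619 i \sqrt{118}}{1500724} \approx -0.020522 + 0.14925 i$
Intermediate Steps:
$k{\left(Y \right)} = 2 Y$
$X{\left(L \right)} = - 316 L + 4 L^{2}$ ($X{\left(L \right)} = 4 \left(\left(L^{2} - 80 L\right) + L\right) = 4 \left(L^{2} - 79 L\right) = - 316 L + 4 L^{2}$)
$\frac{k{\left(261 \right)}}{X{\left(\sqrt{-66 + K{\left(-7,13 \right)}} \right)}} = \frac{2 \cdot 261}{4 \sqrt{-66 - 52} \left(-79 + \sqrt{-66 - 52}\right)} = \frac{522}{4 \sqrt{-66 - 52} \left(-79 + \sqrt{-66 - 52}\right)} = \frac{522}{4 \sqrt{-118} \left(-79 + \sqrt{-118}\right)} = \frac{522}{4 i \sqrt{118} \left(-79 + i \sqrt{118}\right)} = 522 \left(- \frac{i \sqrt{118}}{472 \left(-79 + i \sqrt{118}\right)}\right) = - \frac{261 i \sqrt{118}}{236 \left(-79 + i \sqrt{118}\right)}$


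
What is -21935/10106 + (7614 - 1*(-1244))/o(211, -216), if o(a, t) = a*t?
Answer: -272307127/115147764 ≈ -2.3648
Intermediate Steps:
-21935/10106 + (7614 - 1*(-1244))/o(211, -216) = -21935/10106 + (7614 - 1*(-1244))/((211*(-216))) = -21935*1/10106 + (7614 + 1244)/(-45576) = -21935/10106 + 8858*(-1/45576) = -21935/10106 - 4429/22788 = -272307127/115147764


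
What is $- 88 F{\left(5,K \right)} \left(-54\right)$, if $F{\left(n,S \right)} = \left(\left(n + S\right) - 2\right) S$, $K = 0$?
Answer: $0$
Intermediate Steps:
$F{\left(n,S \right)} = S \left(-2 + S + n\right)$ ($F{\left(n,S \right)} = \left(\left(S + n\right) - 2\right) S = \left(-2 + S + n\right) S = S \left(-2 + S + n\right)$)
$- 88 F{\left(5,K \right)} \left(-54\right) = - 88 \cdot 0 \left(-2 + 0 + 5\right) \left(-54\right) = - 88 \cdot 0 \cdot 3 \left(-54\right) = \left(-88\right) 0 \left(-54\right) = 0 \left(-54\right) = 0$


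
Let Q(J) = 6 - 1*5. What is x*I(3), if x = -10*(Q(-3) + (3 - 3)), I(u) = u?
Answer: -30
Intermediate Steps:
Q(J) = 1 (Q(J) = 6 - 5 = 1)
x = -10 (x = -10*(1 + (3 - 3)) = -10*(1 + 0) = -10*1 = -10)
x*I(3) = -10*3 = -30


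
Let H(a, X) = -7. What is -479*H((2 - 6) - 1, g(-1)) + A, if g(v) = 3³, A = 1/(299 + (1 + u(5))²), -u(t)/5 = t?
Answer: 2933876/875 ≈ 3353.0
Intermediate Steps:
u(t) = -5*t
A = 1/875 (A = 1/(299 + (1 - 5*5)²) = 1/(299 + (1 - 25)²) = 1/(299 + (-24)²) = 1/(299 + 576) = 1/875 ≈ 0.0011429)
g(v) = 27
-479*H((2 - 6) - 1, g(-1)) + A = -479*(-7) + 1/875 = 3353 + 1/875 = 2933876/875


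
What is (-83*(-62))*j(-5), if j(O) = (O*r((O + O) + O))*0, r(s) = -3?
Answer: 0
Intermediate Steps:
j(O) = 0 (j(O) = (O*(-3))*0 = -3*O*0 = 0)
(-83*(-62))*j(-5) = -83*(-62)*0 = 5146*0 = 0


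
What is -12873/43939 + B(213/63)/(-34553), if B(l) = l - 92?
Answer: -1322720810/4554672801 ≈ -0.29041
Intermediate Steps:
B(l) = -92 + l
-12873/43939 + B(213/63)/(-34553) = -12873/43939 + (-92 + 213/63)/(-34553) = -12873*1/43939 + (-92 + 213*(1/63))*(-1/34553) = -1839/6277 + (-92 + 71/21)*(-1/34553) = -1839/6277 - 1861/21*(-1/34553) = -1839/6277 + 1861/725613 = -1322720810/4554672801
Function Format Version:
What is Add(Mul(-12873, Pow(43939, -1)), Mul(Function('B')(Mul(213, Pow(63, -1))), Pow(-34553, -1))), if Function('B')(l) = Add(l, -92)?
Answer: Rational(-1322720810, 4554672801) ≈ -0.29041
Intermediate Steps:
Function('B')(l) = Add(-92, l)
Add(Mul(-12873, Pow(43939, -1)), Mul(Function('B')(Mul(213, Pow(63, -1))), Pow(-34553, -1))) = Add(Mul(-12873, Pow(43939, -1)), Mul(Add(-92, Mul(213, Pow(63, -1))), Pow(-34553, -1))) = Add(Mul(-12873, Rational(1, 43939)), Mul(Add(-92, Mul(213, Rational(1, 63))), Rational(-1, 34553))) = Add(Rational(-1839, 6277), Mul(Add(-92, Rational(71, 21)), Rational(-1, 34553))) = Add(Rational(-1839, 6277), Mul(Rational(-1861, 21), Rational(-1, 34553))) = Add(Rational(-1839, 6277), Rational(1861, 725613)) = Rational(-1322720810, 4554672801)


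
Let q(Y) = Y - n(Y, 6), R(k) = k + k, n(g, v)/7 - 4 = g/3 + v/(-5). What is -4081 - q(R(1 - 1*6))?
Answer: -61121/15 ≈ -4074.7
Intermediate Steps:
n(g, v) = 28 - 7*v/5 + 7*g/3 (n(g, v) = 28 + 7*(g/3 + v/(-5)) = 28 + 7*(g*(⅓) + v*(-⅕)) = 28 + 7*(g/3 - v/5) = 28 + 7*(-v/5 + g/3) = 28 + (-7*v/5 + 7*g/3) = 28 - 7*v/5 + 7*g/3)
R(k) = 2*k
q(Y) = -98/5 - 4*Y/3 (q(Y) = Y - (28 - 7/5*6 + 7*Y/3) = Y - (28 - 42/5 + 7*Y/3) = Y - (98/5 + 7*Y/3) = Y + (-98/5 - 7*Y/3) = -98/5 - 4*Y/3)
-4081 - q(R(1 - 1*6)) = -4081 - (-98/5 - 8*(1 - 1*6)/3) = -4081 - (-98/5 - 8*(1 - 6)/3) = -4081 - (-98/5 - 8*(-5)/3) = -4081 - (-98/5 - 4/3*(-10)) = -4081 - (-98/5 + 40/3) = -4081 - 1*(-94/15) = -4081 + 94/15 = -61121/15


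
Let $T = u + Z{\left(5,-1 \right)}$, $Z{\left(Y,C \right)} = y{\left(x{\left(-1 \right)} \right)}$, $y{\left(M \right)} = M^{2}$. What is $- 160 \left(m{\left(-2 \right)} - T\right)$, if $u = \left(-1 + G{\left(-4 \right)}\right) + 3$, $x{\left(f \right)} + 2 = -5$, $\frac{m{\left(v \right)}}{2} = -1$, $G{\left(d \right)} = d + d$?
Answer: $7200$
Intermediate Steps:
$G{\left(d \right)} = 2 d$
$m{\left(v \right)} = -2$ ($m{\left(v \right)} = 2 \left(-1\right) = -2$)
$x{\left(f \right)} = -7$ ($x{\left(f \right)} = -2 - 5 = -7$)
$u = -6$ ($u = \left(-1 + 2 \left(-4\right)\right) + 3 = \left(-1 - 8\right) + 3 = -9 + 3 = -6$)
$Z{\left(Y,C \right)} = 49$ ($Z{\left(Y,C \right)} = \left(-7\right)^{2} = 49$)
$T = 43$ ($T = -6 + 49 = 43$)
$- 160 \left(m{\left(-2 \right)} - T\right) = - 160 \left(-2 - 43\right) = \left(-160\right) \left(-45\right) = 7200$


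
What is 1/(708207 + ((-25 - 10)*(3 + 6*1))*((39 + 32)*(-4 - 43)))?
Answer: 1/1759362 ≈ 5.6839e-7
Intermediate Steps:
1/(708207 + ((-25 - 10)*(3 + 6*1))*((39 + 32)*(-4 - 43))) = 1/(708207 + (-35*(3 + 6))*(71*(-47))) = 1/(708207 - 35*9*(-3337)) = 1/(708207 - 315*(-3337)) = 1/(708207 + 1051155) = 1/1759362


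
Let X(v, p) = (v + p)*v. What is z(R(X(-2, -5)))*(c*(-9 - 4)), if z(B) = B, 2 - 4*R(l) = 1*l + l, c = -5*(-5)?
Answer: 4225/2 ≈ 2112.5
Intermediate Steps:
c = 25
X(v, p) = v*(p + v) (X(v, p) = (p + v)*v = v*(p + v))
R(l) = 1/2 - l/2 (R(l) = 1/2 - (1*l + l)/4 = 1/2 - (l + l)/4 = 1/2 - l/2)
z(R(X(-2, -5)))*(c*(-9 - 4)) = (1/2 - (-1)*(-5 - 2))*(25*(-9 - 4)) = (1/2 - (-1)*(-7))*(25*(-13)) = (1/2 - 1/2*14)*(-325) = (1/2 - 7)*(-325) = -13/2*(-325) = 4225/2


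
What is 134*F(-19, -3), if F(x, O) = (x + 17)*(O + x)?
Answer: 5896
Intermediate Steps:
F(x, O) = (17 + x)*(O + x)
134*F(-19, -3) = 134*((-19)² + 17*(-3) + 17*(-19) - 3*(-19)) = 134*(361 - 51 - 323 + 57) = 134*44 = 5896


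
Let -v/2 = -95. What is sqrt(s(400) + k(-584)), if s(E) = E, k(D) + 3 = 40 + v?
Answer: sqrt(627) ≈ 25.040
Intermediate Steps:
v = 190 (v = -2*(-95) = 190)
k(D) = 227 (k(D) = -3 + (40 + 190) = -3 + 230 = 227)
sqrt(s(400) + k(-584)) = sqrt(400 + 227) = sqrt(627)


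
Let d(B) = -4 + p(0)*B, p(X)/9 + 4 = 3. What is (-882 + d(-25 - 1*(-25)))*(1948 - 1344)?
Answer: -535144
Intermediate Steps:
p(X) = -9 (p(X) = -36 + 9*3 = -36 + 27 = -9)
d(B) = -4 - 9*B
(-882 + d(-25 - 1*(-25)))*(1948 - 1344) = (-882 + (-4 - 9*(-25 - 1*(-25))))*(1948 - 1344) = (-882 + (-4 - 9*(-25 + 25)))*604 = (-882 + (-4 - 9*0))*604 = (-882 + (-4 + 0))*604 = (-882 - 4)*604 = -886*604 = -535144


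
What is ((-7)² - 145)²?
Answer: 9216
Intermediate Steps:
((-7)² - 145)² = (49 - 145)² = (-96)² = 9216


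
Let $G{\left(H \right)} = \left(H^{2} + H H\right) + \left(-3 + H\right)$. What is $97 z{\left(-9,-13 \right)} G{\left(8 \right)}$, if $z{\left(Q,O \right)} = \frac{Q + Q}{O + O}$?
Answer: $\frac{116109}{13} \approx 8931.5$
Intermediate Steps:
$z{\left(Q,O \right)} = \frac{Q}{O}$ ($z{\left(Q,O \right)} = \frac{2 Q}{2 O} = 2 Q \frac{1}{2 O} = \frac{Q}{O}$)
$G{\left(H \right)} = -3 + H + 2 H^{2}$ ($G{\left(H \right)} = \left(H^{2} + H^{2}\right) + \left(-3 + H\right) = 2 H^{2} + \left(-3 + H\right) = -3 + H + 2 H^{2}$)
$97 z{\left(-9,-13 \right)} G{\left(8 \right)} = 97 \left(- \frac{9}{-13}\right) \left(-3 + 8 + 2 \cdot 8^{2}\right) = 97 \left(\left(-9\right) \left(- \frac{1}{13}\right)\right) \left(-3 + 8 + 2 \cdot 64\right) = 97 \cdot \frac{9}{13} \left(-3 + 8 + 128\right) = \frac{873}{13} \cdot 133 = \frac{116109}{13}$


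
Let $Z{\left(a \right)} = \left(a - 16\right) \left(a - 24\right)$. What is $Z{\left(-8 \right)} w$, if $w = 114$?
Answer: $87552$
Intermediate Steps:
$Z{\left(a \right)} = \left(-24 + a\right) \left(-16 + a\right)$ ($Z{\left(a \right)} = \left(-16 + a\right) \left(-24 + a\right) = \left(-24 + a\right) \left(-16 + a\right)$)
$Z{\left(-8 \right)} w = \left(384 + \left(-8\right)^{2} - -320\right) 114 = \left(384 + 64 + 320\right) 114 = 768 \cdot 114 = 87552$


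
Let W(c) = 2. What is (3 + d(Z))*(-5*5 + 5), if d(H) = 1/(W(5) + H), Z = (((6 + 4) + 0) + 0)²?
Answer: -3070/51 ≈ -60.196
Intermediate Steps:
Z = 100 (Z = ((10 + 0) + 0)² = (10 + 0)² = 10² = 100)
d(H) = 1/(2 + H)
(3 + d(Z))*(-5*5 + 5) = (3 + 1/(2 + 100))*(-5*5 + 5) = (3 + 1/102)*(-25 + 5) = (3 + 1/102)*(-20) = (307/102)*(-20) = -3070/51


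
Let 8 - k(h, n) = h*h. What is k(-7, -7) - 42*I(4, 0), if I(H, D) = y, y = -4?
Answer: 127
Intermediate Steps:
I(H, D) = -4
k(h, n) = 8 - h² (k(h, n) = 8 - h*h = 8 - h²)
k(-7, -7) - 42*I(4, 0) = (8 - 1*(-7)²) - 42*(-4) = (8 - 1*49) + 168 = (8 - 49) + 168 = -41 + 168 = 127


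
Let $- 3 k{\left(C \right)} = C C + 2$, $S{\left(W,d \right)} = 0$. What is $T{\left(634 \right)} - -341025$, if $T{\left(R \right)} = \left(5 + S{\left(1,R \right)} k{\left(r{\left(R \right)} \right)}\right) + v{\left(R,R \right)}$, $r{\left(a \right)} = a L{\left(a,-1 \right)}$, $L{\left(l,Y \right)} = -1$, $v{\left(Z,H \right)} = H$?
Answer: $341664$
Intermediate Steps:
$r{\left(a \right)} = - a$ ($r{\left(a \right)} = a \left(-1\right) = - a$)
$k{\left(C \right)} = - \frac{2}{3} - \frac{C^{2}}{3}$ ($k{\left(C \right)} = - \frac{C C + 2}{3} = - \frac{C^{2} + 2}{3} = - \frac{2 + C^{2}}{3} = - \frac{2}{3} - \frac{C^{2}}{3}$)
$T{\left(R \right)} = 5 + R$ ($T{\left(R \right)} = \left(5 + 0 \left(- \frac{2}{3} - \frac{\left(- R\right)^{2}}{3}\right)\right) + R = \left(5 + 0 \left(- \frac{2}{3} - \frac{R^{2}}{3}\right)\right) + R = \left(5 + 0\right) + R = 5 + R$)
$T{\left(634 \right)} - -341025 = \left(5 + 634\right) - -341025 = 639 + 341025 = 341664$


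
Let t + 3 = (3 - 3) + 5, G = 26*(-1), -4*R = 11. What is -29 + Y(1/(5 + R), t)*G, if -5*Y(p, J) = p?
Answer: -1201/45 ≈ -26.689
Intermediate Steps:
R = -11/4 (R = -¼*11 = -11/4 ≈ -2.7500)
G = -26
t = 2 (t = -3 + ((3 - 3) + 5) = -3 + (0 + 5) = -3 + 5 = 2)
Y(p, J) = -p/5
-29 + Y(1/(5 + R), t)*G = -29 - 1/(5*(5 - 11/4))*(-26) = -29 - 1/(5*9/4)*(-26) = -29 - ⅕*4/9*(-26) = -29 - 4/45*(-26) = -29 + 104/45 = -1201/45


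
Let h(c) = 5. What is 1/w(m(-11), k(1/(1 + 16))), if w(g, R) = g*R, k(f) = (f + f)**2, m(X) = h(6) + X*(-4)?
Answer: 289/196 ≈ 1.4745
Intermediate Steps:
m(X) = 5 - 4*X (m(X) = 5 + X*(-4) = 5 - 4*X)
k(f) = 4*f**2 (k(f) = (2*f)**2 = 4*f**2)
w(g, R) = R*g
1/w(m(-11), k(1/(1 + 16))) = 1/((4*(1/(1 + 16))**2)*(5 - 4*(-11))) = 1/((4*(1/17)**2)*(5 + 44)) = 1/((4*(1/17)**2)*49) = 1/((4*(1/289))*49) = 1/((4/289)*49) = 1/(196/289) = 289/196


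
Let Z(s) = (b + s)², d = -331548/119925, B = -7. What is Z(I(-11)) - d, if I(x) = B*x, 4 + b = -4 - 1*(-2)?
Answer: 201624491/39975 ≈ 5043.8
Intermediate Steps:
b = -6 (b = -4 + (-4 - 1*(-2)) = -4 + (-4 + 2) = -4 - 2 = -6)
d = -110516/39975 (d = -331548*1/119925 = -110516/39975 ≈ -2.7646)
I(x) = -7*x
Z(s) = (-6 + s)²
Z(I(-11)) - d = (-6 - 7*(-11))² - 1*(-110516/39975) = (-6 + 77)² + 110516/39975 = 71² + 110516/39975 = 5041 + 110516/39975 = 201624491/39975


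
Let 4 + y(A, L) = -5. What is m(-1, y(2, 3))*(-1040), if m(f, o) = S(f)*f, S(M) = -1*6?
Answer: -6240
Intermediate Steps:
S(M) = -6
y(A, L) = -9 (y(A, L) = -4 - 5 = -9)
m(f, o) = -6*f
m(-1, y(2, 3))*(-1040) = -6*(-1)*(-1040) = 6*(-1040) = -6240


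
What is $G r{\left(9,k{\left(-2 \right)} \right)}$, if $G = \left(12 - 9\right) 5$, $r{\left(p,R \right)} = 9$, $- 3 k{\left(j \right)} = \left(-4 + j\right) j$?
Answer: $135$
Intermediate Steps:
$k{\left(j \right)} = - \frac{j \left(-4 + j\right)}{3}$ ($k{\left(j \right)} = - \frac{\left(-4 + j\right) j}{3} = - \frac{j \left(-4 + j\right)}{3}$)
$G = 15$ ($G = 3 \cdot 5 = 15$)
$G r{\left(9,k{\left(-2 \right)} \right)} = 15 \cdot 9 = 135$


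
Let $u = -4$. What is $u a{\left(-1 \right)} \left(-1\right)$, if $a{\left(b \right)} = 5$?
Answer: $20$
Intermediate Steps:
$u a{\left(-1 \right)} \left(-1\right) = \left(-4\right) 5 \left(-1\right) = \left(-20\right) \left(-1\right) = 20$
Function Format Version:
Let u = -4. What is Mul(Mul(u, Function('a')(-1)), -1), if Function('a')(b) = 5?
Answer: 20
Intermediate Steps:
Mul(Mul(u, Function('a')(-1)), -1) = Mul(Mul(-4, 5), -1) = Mul(-20, -1) = 20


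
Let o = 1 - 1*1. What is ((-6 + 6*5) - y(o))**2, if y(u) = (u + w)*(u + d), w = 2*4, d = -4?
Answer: 3136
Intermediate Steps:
o = 0 (o = 1 - 1 = 0)
w = 8
y(u) = (-4 + u)*(8 + u) (y(u) = (u + 8)*(u - 4) = (8 + u)*(-4 + u) = (-4 + u)*(8 + u))
((-6 + 6*5) - y(o))**2 = ((-6 + 6*5) - (-32 + 0**2 + 4*0))**2 = ((-6 + 30) - (-32 + 0 + 0))**2 = (24 - 1*(-32))**2 = (24 + 32)**2 = 56**2 = 3136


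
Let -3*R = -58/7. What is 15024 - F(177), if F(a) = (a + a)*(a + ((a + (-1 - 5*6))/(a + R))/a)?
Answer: -179824482/3775 ≈ -47636.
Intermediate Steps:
R = 58/21 (R = -(-58)/(3*7) = -⅓*(-58/7) = 58/21 ≈ 2.7619)
F(a) = 2*a*(a + (-31 + a)/(a*(58/21 + a))) (F(a) = (a + a)*(a + ((a + (-1 - 5*6))/(a + 58/21))/a) = (2*a)*(a + ((a + (-1 - 30))/(58/21 + a))/a) = (2*a)*(a + ((a - 31)/(58/21 + a))/a) = (2*a)*(a + ((-31 + a)/(58/21 + a))/a) = (2*a)*(a + (-31 + a)/(a*(58/21 + a))) = 2*a*(a + (-31 + a)/(a*(58/21 + a))))
15024 - F(177) = 15024 - 2*(-651 + 21*177 + 21*177³ + 58*177²)/(58 + 21*177) = 15024 - 2*(-651 + 3717 + 21*5545233 + 58*31329)/(58 + 3717) = 15024 - 2*(-651 + 3717 + 116449893 + 1817082)/3775 = 15024 - 2*118270041/3775 = 15024 - 1*236540082/3775 = 15024 - 236540082/3775 = -179824482/3775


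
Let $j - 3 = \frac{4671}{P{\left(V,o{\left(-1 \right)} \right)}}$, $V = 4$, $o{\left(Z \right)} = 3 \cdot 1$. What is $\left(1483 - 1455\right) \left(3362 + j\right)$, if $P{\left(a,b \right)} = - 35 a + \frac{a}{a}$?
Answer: $\frac{12965792}{139} \approx 93279.0$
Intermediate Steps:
$o{\left(Z \right)} = 3$
$P{\left(a,b \right)} = 1 - 35 a$ ($P{\left(a,b \right)} = - 35 a + 1 = 1 - 35 a$)
$j = - \frac{4254}{139}$ ($j = 3 + \frac{4671}{1 - 140} = 3 + \frac{4671}{-139} = 3 + 4671 \left(- \frac{1}{139}\right) = 3 - \frac{4671}{139} = - \frac{4254}{139} \approx -30.604$)
$\left(1483 - 1455\right) \left(3362 + j\right) = \left(1483 - 1455\right) \left(3362 - \frac{4254}{139}\right) = 28 \cdot \frac{463064}{139} = \frac{12965792}{139}$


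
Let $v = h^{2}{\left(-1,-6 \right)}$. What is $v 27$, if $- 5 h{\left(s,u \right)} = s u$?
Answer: $\frac{972}{25} \approx 38.88$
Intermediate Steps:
$h{\left(s,u \right)} = - \frac{s u}{5}$
$v = \frac{36}{25}$ ($v = \left(\left(- \frac{1}{5}\right) \left(-1\right) \left(-6\right)\right)^{2} = \left(- \frac{6}{5}\right)^{2} = \frac{36}{25} \approx 1.44$)
$v 27 = \frac{36}{25} \cdot 27 = \frac{972}{25}$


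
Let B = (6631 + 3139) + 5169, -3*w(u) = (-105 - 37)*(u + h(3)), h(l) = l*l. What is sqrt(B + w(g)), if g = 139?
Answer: sqrt(197499)/3 ≈ 148.14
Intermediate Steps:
h(l) = l**2
w(u) = 426 + 142*u/3 (w(u) = -(-105 - 37)*(u + 3**2)/3 = -(-142)*(u + 9)/3 = -(-142)*(9 + u)/3 = -(-1278 - 142*u)/3 = 426 + 142*u/3)
B = 14939 (B = 9770 + 5169 = 14939)
sqrt(B + w(g)) = sqrt(14939 + (426 + (142/3)*139)) = sqrt(14939 + (426 + 19738/3)) = sqrt(14939 + 21016/3) = sqrt(65833/3) = sqrt(197499)/3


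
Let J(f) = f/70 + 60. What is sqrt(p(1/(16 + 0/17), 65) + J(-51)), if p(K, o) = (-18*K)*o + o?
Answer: sqrt(1002470)/140 ≈ 7.1517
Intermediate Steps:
p(K, o) = o - 18*K*o (p(K, o) = -18*K*o + o = o - 18*K*o)
J(f) = 60 + f/70 (J(f) = f/70 + 60 = 60 + f/70)
sqrt(p(1/(16 + 0/17), 65) + J(-51)) = sqrt(65*(1 - 18/(16 + 0/17)) + (60 + (1/70)*(-51))) = sqrt(65*(1 - 18/(16 + (1/17)*0)) + (60 - 51/70)) = sqrt(65*(1 - 18/(16 + 0)) + 4149/70) = sqrt(65*(1 - 18/16) + 4149/70) = sqrt(65*(1 - 18*1/16) + 4149/70) = sqrt(65*(1 - 9/8) + 4149/70) = sqrt(65*(-1/8) + 4149/70) = sqrt(-65/8 + 4149/70) = sqrt(14321/280) = sqrt(1002470)/140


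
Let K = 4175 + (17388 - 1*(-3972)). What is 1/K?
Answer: 1/25535 ≈ 3.9162e-5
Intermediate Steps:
K = 25535 (K = 4175 + (17388 + 3972) = 4175 + 21360 = 25535)
1/K = 1/25535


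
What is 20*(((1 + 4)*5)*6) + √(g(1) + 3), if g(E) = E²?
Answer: 3002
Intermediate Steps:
20*(((1 + 4)*5)*6) + √(g(1) + 3) = 20*(((1 + 4)*5)*6) + √(1² + 3) = 20*((5*5)*6) + √(1 + 3) = 20*(25*6) + √4 = 20*150 + 2 = 3000 + 2 = 3002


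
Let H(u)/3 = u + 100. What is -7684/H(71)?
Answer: -7684/513 ≈ -14.979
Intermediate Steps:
H(u) = 300 + 3*u (H(u) = 3*(u + 100) = 3*(100 + u) = 300 + 3*u)
-7684/H(71) = -7684/(300 + 3*71) = -7684/(300 + 213) = -7684/513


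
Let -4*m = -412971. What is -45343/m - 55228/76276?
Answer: -9160473265/7874943999 ≈ -1.1632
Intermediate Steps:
m = 412971/4 (m = -¼*(-412971) = 412971/4 ≈ 1.0324e+5)
-45343/m - 55228/76276 = -45343/412971/4 - 55228/76276 = -45343*4/412971 - 55228*1/76276 = -181372/412971 - 13807/19069 = -9160473265/7874943999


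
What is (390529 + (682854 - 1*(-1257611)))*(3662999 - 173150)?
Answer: 8134817079906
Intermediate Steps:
(390529 + (682854 - 1*(-1257611)))*(3662999 - 173150) = (390529 + (682854 + 1257611))*3489849 = (390529 + 1940465)*3489849 = 2330994*3489849 = 8134817079906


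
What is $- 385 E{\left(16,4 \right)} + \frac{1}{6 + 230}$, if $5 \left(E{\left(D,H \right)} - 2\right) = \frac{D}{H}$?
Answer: $- \frac{254407}{236} \approx -1078.0$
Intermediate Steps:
$E{\left(D,H \right)} = 2 + \frac{D}{5 H}$ ($E{\left(D,H \right)} = 2 + \frac{D \frac{1}{H}}{5} = 2 + \frac{D}{5 H}$)
$- 385 E{\left(16,4 \right)} + \frac{1}{6 + 230} = - 385 \left(2 + \frac{1}{5} \cdot 16 \cdot \frac{1}{4}\right) + \frac{1}{6 + 230} = - 385 \left(2 + \frac{1}{5} \cdot 16 \cdot \frac{1}{4}\right) + \frac{1}{236} = - 385 \left(2 + \frac{4}{5}\right) + \frac{1}{236} = \left(-385\right) \frac{14}{5} + \frac{1}{236} = -1078 + \frac{1}{236} = - \frac{254407}{236}$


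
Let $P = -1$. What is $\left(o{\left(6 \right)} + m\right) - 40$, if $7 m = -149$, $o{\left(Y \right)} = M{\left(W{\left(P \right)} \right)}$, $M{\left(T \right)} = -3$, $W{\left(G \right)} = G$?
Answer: $- \frac{450}{7} \approx -64.286$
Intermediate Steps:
$o{\left(Y \right)} = -3$
$m = - \frac{149}{7}$ ($m = \frac{1}{7} \left(-149\right) = - \frac{149}{7} \approx -21.286$)
$\left(o{\left(6 \right)} + m\right) - 40 = \left(-3 - \frac{149}{7}\right) - 40 = - \frac{170}{7} - 40 = - \frac{450}{7}$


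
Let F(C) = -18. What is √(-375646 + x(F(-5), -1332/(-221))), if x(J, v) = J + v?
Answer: 2*I*√4586877763/221 ≈ 612.91*I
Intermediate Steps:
√(-375646 + x(F(-5), -1332/(-221))) = √(-375646 + (-18 - 1332/(-221))) = √(-375646 + (-18 - 1332*(-1/221))) = √(-375646 + (-18 + 1332/221)) = √(-375646 - 2646/221) = √(-83020412/221) = 2*I*√4586877763/221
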